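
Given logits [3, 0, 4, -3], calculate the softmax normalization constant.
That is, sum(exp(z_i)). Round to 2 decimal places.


Denom = e^3=20.0855 + e^0=1.0000 + e^4=54.5982 + e^-3=0.0498. Sum = 75.7335, which rounds to 75.73.

75.73


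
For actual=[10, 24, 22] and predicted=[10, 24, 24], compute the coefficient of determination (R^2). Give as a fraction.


Mean(y) = 56/3. SS_res = 4. SS_tot = 344/3. R^2 = 1 - 4/(344/3) = 83/86.

83/86


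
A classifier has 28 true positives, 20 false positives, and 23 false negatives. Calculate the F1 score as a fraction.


Precision = 28/48 = 7/12. Recall = 28/51 = 28/51. F1 = 2*P*R/(P+R) = 56/99.

56/99


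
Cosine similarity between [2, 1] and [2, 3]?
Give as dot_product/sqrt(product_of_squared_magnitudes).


dot = 7. |a|^2 = 5, |b|^2 = 13. cos = 7/sqrt(65).

7/sqrt(65)


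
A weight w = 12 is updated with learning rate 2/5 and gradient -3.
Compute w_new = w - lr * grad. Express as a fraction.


w_new = 12 - 2/5 * -3 = 12 - -6/5 = 66/5.

66/5


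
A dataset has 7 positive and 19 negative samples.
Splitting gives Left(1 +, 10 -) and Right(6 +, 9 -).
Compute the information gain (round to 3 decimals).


H(parent) = 0.8404. H(left) = 0.4395, H(right) = 0.9710. Weighted = (11/26)*0.4395 + (15/26)*0.9710 = 0.7461. IG = 0.8404 - 0.7461 = 0.0943, which rounds to 0.094.

0.094


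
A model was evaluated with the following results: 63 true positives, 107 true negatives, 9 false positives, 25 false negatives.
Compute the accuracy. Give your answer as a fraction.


Accuracy = (TP + TN) / (TP + TN + FP + FN) = (63 + 107) / 204 = 5/6.

5/6


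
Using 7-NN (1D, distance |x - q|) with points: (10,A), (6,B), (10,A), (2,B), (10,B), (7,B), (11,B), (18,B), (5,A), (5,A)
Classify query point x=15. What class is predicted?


Distances: |10-15|=5, |6-15|=9, |10-15|=5, |2-15|=13, |10-15|=5, |7-15|=8, |11-15|=4, |18-15|=3, |5-15|=10, |5-15|=10. 7 nearest: (18,B), (11,B), (10,A), (10,A), (10,B), (7,B), (6,B). Counts: {'B': 5, 'A': 2}. Majority class: B.

B


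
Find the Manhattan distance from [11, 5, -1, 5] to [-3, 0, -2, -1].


d = sum of absolute differences: |11--3|=14 + |5-0|=5 + |-1--2|=1 + |5--1|=6 = 26.

26


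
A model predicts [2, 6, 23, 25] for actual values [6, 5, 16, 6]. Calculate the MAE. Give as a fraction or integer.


MAE = (1/4) * (|6-2|=4 + |5-6|=1 + |16-23|=7 + |6-25|=19). Sum = 31. MAE = 31/4.

31/4


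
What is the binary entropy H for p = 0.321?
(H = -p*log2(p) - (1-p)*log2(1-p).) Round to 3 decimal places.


H = -0.321*log2(0.321) - 0.679*log2(0.679) = 0.905.

0.905


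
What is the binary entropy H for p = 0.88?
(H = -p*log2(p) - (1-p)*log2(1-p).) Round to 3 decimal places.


H = -0.88*log2(0.88) - 0.12*log2(0.12) = 0.529.

0.529


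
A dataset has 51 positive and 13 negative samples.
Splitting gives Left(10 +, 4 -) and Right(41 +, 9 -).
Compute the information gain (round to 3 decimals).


H(parent) = 0.7281. H(left) = 0.8631, H(right) = 0.6801. Weighted = (14/64)*0.8631 + (50/64)*0.6801 = 0.7201. IG = 0.7281 - 0.7201 = 0.0080, which rounds to 0.008.

0.008


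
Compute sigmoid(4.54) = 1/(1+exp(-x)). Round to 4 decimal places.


sigma(4.54) = 1/(1+e^(-4.54)) = 1/(1+0.010673) = 1/1.010673 = 0.9894.

0.9894


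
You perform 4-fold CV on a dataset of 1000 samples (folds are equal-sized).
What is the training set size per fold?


Each validation fold has 1000/4 = 250 samples. Training set = 1000 - 250 = 750.

750


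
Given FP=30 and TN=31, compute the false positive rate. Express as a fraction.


FPR = FP / (FP + TN) = 30 / 61 = 30/61.

30/61


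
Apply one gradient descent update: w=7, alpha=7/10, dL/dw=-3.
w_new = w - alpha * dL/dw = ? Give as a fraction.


w_new = 7 - 7/10 * -3 = 7 - -21/10 = 91/10.

91/10


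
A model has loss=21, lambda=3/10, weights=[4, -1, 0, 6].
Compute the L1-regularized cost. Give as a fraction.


L1 norm = sum(|w|) = 11. J = 21 + 3/10 * 11 = 243/10.

243/10


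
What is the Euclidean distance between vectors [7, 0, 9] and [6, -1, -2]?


d = sqrt(sum of squared differences). (7-6)^2=1, (0--1)^2=1, (9--2)^2=121. Sum = 123.

sqrt(123)


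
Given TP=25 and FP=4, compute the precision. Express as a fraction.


Precision = TP / (TP + FP) = 25 / 29 = 25/29.

25/29


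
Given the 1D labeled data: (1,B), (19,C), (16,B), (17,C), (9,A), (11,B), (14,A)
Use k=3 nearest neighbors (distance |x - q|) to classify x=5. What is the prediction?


Distances: |1-5|=4, |19-5|=14, |16-5|=11, |17-5|=12, |9-5|=4, |11-5|=6, |14-5|=9. 3 nearest: (9,A), (1,B), (11,B). Counts: {'A': 1, 'B': 2}. Majority class: B.

B


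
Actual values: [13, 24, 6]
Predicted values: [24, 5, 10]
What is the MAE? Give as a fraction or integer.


MAE = (1/3) * (|13-24|=11 + |24-5|=19 + |6-10|=4). Sum = 34. MAE = 34/3.

34/3


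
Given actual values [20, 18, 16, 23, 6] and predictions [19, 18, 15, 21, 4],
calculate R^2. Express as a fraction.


Mean(y) = 83/5. SS_res = 10. SS_tot = 836/5. R^2 = 1 - 10/(836/5) = 393/418.

393/418


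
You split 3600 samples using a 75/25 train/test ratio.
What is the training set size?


Test set = 3600 * 25% = 900. Training set = 3600 - 900 = 2700.

2700


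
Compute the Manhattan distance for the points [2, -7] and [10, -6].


d = sum of absolute differences: |2-10|=8 + |-7--6|=1 = 9.

9


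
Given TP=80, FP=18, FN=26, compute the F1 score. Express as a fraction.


Precision = 80/98 = 40/49. Recall = 80/106 = 40/53. F1 = 2*P*R/(P+R) = 40/51.

40/51


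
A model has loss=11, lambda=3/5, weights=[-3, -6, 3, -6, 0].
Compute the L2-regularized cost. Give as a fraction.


L2 sq norm = sum(w^2) = 90. J = 11 + 3/5 * 90 = 65.

65


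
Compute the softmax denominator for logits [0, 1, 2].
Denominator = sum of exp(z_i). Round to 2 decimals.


Denom = e^0=1.0000 + e^1=2.7183 + e^2=7.3891. Sum = 11.1074, which rounds to 11.11.

11.11


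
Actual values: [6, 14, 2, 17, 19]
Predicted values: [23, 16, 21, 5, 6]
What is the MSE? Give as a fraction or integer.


MSE = (1/5) * ((6-23)^2=289 + (14-16)^2=4 + (2-21)^2=361 + (17-5)^2=144 + (19-6)^2=169). Sum = 967. MSE = 967/5.

967/5


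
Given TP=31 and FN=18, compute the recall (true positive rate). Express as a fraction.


Recall = TP / (TP + FN) = 31 / 49 = 31/49.

31/49


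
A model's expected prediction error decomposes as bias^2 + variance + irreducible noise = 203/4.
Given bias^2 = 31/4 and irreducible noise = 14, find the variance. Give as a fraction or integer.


Total error = bias^2 + variance + irreducible noise. So variance = 203/4 - 31/4 - 14 = 29.

29


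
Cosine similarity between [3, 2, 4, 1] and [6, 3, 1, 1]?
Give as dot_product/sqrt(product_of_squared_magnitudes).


dot = 29. |a|^2 = 30, |b|^2 = 47. cos = 29/sqrt(1410).

29/sqrt(1410)


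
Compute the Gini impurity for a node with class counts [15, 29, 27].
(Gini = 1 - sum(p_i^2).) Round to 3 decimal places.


Total = 71. Proportions: 15/71, 29/71, 27/71. sum(p_i^2) = 0.3561. Gini = 1 - 0.3561 = 0.6439, which rounds to 0.644.

0.644


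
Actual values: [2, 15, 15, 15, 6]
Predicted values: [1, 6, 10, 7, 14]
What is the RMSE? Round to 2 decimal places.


MSE = 47.0000. RMSE = sqrt(47.0000) = 6.86.

6.86


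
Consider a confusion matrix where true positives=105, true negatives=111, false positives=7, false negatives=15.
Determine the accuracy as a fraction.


Accuracy = (TP + TN) / (TP + TN + FP + FN) = (105 + 111) / 238 = 108/119.

108/119


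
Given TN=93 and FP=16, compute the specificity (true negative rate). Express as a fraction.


Specificity = TN / (TN + FP) = 93 / 109 = 93/109.

93/109


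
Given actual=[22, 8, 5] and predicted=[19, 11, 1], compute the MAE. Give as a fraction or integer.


MAE = (1/3) * (|22-19|=3 + |8-11|=3 + |5-1|=4). Sum = 10. MAE = 10/3.

10/3


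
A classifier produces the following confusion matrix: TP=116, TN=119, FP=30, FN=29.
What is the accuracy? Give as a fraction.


Accuracy = (TP + TN) / (TP + TN + FP + FN) = (116 + 119) / 294 = 235/294.

235/294


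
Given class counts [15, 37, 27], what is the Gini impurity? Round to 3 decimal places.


Total = 79. Proportions: 15/79, 37/79, 27/79. sum(p_i^2) = 0.3722. Gini = 1 - 0.3722 = 0.6278, which rounds to 0.628.

0.628


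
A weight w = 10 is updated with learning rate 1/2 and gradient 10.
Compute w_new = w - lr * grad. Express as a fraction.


w_new = 10 - 1/2 * 10 = 10 - 5 = 5.

5


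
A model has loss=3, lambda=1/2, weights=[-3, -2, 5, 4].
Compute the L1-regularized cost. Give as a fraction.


L1 norm = sum(|w|) = 14. J = 3 + 1/2 * 14 = 10.

10


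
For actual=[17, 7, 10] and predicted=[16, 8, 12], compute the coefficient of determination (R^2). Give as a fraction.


Mean(y) = 34/3. SS_res = 6. SS_tot = 158/3. R^2 = 1 - 6/(158/3) = 70/79.

70/79


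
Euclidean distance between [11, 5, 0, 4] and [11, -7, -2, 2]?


d = sqrt(sum of squared differences). (11-11)^2=0, (5--7)^2=144, (0--2)^2=4, (4-2)^2=4. Sum = 152.

sqrt(152)


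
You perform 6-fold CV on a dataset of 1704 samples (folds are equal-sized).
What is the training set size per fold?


Each validation fold has 1704/6 = 284 samples. Training set = 1704 - 284 = 1420.

1420


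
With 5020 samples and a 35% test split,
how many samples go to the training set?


Test set = 5020 * 35% = 1757. Training set = 5020 - 1757 = 3263.

3263


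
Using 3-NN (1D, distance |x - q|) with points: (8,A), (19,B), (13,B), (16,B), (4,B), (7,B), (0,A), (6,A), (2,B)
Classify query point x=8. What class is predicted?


Distances: |8-8|=0, |19-8|=11, |13-8|=5, |16-8|=8, |4-8|=4, |7-8|=1, |0-8|=8, |6-8|=2, |2-8|=6. 3 nearest: (8,A), (7,B), (6,A). Counts: {'A': 2, 'B': 1}. Majority class: A.

A


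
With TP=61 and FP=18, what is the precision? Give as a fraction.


Precision = TP / (TP + FP) = 61 / 79 = 61/79.

61/79


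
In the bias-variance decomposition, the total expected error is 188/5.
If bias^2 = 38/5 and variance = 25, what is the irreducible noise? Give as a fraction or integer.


Total error = bias^2 + variance + irreducible noise. So irreducible noise = 188/5 - 38/5 - 25 = 5.

5


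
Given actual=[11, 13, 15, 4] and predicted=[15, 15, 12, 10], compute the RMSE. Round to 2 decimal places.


MSE = 16.2500. RMSE = sqrt(16.2500) = 4.03.

4.03


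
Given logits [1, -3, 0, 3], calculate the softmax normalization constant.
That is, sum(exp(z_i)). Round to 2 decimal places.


Denom = e^1=2.7183 + e^-3=0.0498 + e^0=1.0000 + e^3=20.0855. Sum = 23.8536, which rounds to 23.85.

23.85


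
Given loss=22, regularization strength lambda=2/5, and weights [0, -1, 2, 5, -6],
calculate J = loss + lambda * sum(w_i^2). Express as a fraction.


L2 sq norm = sum(w^2) = 66. J = 22 + 2/5 * 66 = 242/5.

242/5


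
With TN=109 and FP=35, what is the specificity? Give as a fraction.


Specificity = TN / (TN + FP) = 109 / 144 = 109/144.

109/144


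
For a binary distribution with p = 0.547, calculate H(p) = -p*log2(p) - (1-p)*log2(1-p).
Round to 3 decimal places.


H = -0.547*log2(0.547) - 0.453*log2(0.453) = 0.994.

0.994


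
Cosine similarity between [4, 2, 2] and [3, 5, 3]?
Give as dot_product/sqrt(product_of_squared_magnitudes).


dot = 28. |a|^2 = 24, |b|^2 = 43. cos = 28/sqrt(1032).

28/sqrt(1032)


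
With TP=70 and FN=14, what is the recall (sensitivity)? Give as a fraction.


Recall = TP / (TP + FN) = 70 / 84 = 5/6.

5/6


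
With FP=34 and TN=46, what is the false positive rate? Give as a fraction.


FPR = FP / (FP + TN) = 34 / 80 = 17/40.

17/40


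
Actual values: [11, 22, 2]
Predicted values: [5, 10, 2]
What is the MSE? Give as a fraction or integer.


MSE = (1/3) * ((11-5)^2=36 + (22-10)^2=144 + (2-2)^2=0). Sum = 180. MSE = 60.

60


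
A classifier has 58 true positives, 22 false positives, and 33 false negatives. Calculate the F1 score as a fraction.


Precision = 58/80 = 29/40. Recall = 58/91 = 58/91. F1 = 2*P*R/(P+R) = 116/171.

116/171


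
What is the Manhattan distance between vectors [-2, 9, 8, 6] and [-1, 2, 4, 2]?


d = sum of absolute differences: |-2--1|=1 + |9-2|=7 + |8-4|=4 + |6-2|=4 = 16.

16


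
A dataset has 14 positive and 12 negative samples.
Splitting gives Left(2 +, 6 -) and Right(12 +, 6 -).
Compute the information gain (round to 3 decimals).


H(parent) = 0.9957. H(left) = 0.8113, H(right) = 0.9183. Weighted = (8/26)*0.8113 + (18/26)*0.9183 = 0.8854. IG = 0.9957 - 0.8854 = 0.1103, which rounds to 0.110.

0.110


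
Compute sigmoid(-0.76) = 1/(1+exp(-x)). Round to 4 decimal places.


sigma(-0.76) = 1/(1+e^(0.76)) = 1/(1+2.138276) = 1/3.138276 = 0.3186.

0.3186


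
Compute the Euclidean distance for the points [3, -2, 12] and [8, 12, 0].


d = sqrt(sum of squared differences). (3-8)^2=25, (-2-12)^2=196, (12-0)^2=144. Sum = 365.

sqrt(365)


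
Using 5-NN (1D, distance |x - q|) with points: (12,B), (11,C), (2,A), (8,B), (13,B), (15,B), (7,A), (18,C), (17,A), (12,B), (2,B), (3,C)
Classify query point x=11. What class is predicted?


Distances: |12-11|=1, |11-11|=0, |2-11|=9, |8-11|=3, |13-11|=2, |15-11|=4, |7-11|=4, |18-11|=7, |17-11|=6, |12-11|=1, |2-11|=9, |3-11|=8. 5 nearest: (11,C), (12,B), (12,B), (13,B), (8,B). Counts: {'C': 1, 'B': 4}. Majority class: B.

B


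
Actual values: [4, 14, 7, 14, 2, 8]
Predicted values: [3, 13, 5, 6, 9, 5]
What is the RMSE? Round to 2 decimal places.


MSE = 21.3333. RMSE = sqrt(21.3333) = 4.62.

4.62


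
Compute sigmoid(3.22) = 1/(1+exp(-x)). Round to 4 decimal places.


sigma(3.22) = 1/(1+e^(-3.22)) = 1/(1+0.039955) = 1/1.039955 = 0.9616.

0.9616


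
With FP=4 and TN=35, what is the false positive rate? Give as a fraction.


FPR = FP / (FP + TN) = 4 / 39 = 4/39.

4/39


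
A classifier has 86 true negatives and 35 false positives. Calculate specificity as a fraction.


Specificity = TN / (TN + FP) = 86 / 121 = 86/121.

86/121


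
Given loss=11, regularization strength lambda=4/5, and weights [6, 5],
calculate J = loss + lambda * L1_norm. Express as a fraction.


L1 norm = sum(|w|) = 11. J = 11 + 4/5 * 11 = 99/5.

99/5


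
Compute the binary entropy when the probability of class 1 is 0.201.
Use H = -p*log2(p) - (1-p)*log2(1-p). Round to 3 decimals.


H = -0.201*log2(0.201) - 0.799*log2(0.799) = 0.724.

0.724


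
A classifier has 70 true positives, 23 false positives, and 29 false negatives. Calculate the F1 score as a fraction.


Precision = 70/93 = 70/93. Recall = 70/99 = 70/99. F1 = 2*P*R/(P+R) = 35/48.

35/48


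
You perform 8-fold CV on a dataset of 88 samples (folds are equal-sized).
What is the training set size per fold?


Each validation fold has 88/8 = 11 samples. Training set = 88 - 11 = 77.

77


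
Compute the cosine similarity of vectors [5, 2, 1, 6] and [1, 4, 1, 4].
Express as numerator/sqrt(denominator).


dot = 38. |a|^2 = 66, |b|^2 = 34. cos = 38/sqrt(2244).

38/sqrt(2244)


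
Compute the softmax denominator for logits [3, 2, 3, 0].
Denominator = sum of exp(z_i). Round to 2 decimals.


Denom = e^3=20.0855 + e^2=7.3891 + e^3=20.0855 + e^0=1.0000. Sum = 48.5601, which rounds to 48.56.

48.56


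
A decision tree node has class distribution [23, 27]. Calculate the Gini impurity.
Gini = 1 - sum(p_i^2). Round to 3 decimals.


Total = 50. Proportions: 23/50, 27/50. sum(p_i^2) = 0.5032. Gini = 1 - 0.5032 = 0.4968, which rounds to 0.497.

0.497


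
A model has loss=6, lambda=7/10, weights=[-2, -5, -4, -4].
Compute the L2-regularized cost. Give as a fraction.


L2 sq norm = sum(w^2) = 61. J = 6 + 7/10 * 61 = 487/10.

487/10


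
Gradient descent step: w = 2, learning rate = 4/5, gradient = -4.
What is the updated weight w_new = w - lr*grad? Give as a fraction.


w_new = 2 - 4/5 * -4 = 2 - -16/5 = 26/5.

26/5


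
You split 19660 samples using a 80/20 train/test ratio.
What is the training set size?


Test set = 19660 * 20% = 3932. Training set = 19660 - 3932 = 15728.

15728


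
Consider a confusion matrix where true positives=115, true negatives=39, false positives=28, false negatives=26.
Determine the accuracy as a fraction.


Accuracy = (TP + TN) / (TP + TN + FP + FN) = (115 + 39) / 208 = 77/104.

77/104


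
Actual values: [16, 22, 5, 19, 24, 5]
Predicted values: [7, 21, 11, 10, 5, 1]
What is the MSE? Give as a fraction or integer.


MSE = (1/6) * ((16-7)^2=81 + (22-21)^2=1 + (5-11)^2=36 + (19-10)^2=81 + (24-5)^2=361 + (5-1)^2=16). Sum = 576. MSE = 96.

96


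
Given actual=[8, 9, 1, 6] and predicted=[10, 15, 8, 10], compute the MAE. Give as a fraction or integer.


MAE = (1/4) * (|8-10|=2 + |9-15|=6 + |1-8|=7 + |6-10|=4). Sum = 19. MAE = 19/4.

19/4


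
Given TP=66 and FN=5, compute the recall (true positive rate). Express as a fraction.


Recall = TP / (TP + FN) = 66 / 71 = 66/71.

66/71


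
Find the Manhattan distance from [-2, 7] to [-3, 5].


d = sum of absolute differences: |-2--3|=1 + |7-5|=2 = 3.

3


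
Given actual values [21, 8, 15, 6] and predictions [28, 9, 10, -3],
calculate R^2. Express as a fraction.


Mean(y) = 25/2. SS_res = 156. SS_tot = 141. R^2 = 1 - 156/(141) = -5/47.

-5/47


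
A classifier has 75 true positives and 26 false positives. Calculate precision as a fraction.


Precision = TP / (TP + FP) = 75 / 101 = 75/101.

75/101


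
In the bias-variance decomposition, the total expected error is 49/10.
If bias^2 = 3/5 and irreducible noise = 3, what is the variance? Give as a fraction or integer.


Total error = bias^2 + variance + irreducible noise. So variance = 49/10 - 3/5 - 3 = 13/10.

13/10


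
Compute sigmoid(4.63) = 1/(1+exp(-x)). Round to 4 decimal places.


sigma(4.63) = 1/(1+e^(-4.63)) = 1/(1+0.009755) = 1/1.009755 = 0.9903.

0.9903


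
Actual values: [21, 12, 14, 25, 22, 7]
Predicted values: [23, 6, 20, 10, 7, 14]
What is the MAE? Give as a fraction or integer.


MAE = (1/6) * (|21-23|=2 + |12-6|=6 + |14-20|=6 + |25-10|=15 + |22-7|=15 + |7-14|=7). Sum = 51. MAE = 17/2.

17/2


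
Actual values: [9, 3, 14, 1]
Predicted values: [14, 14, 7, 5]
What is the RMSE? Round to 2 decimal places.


MSE = 52.7500. RMSE = sqrt(52.7500) = 7.26.

7.26


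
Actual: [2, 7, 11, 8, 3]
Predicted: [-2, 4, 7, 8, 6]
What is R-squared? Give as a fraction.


Mean(y) = 31/5. SS_res = 50. SS_tot = 274/5. R^2 = 1 - 50/(274/5) = 12/137.

12/137


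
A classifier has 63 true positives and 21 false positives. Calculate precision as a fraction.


Precision = TP / (TP + FP) = 63 / 84 = 3/4.

3/4


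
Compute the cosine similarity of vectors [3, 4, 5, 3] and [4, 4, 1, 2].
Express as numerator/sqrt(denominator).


dot = 39. |a|^2 = 59, |b|^2 = 37. cos = 39/sqrt(2183).

39/sqrt(2183)


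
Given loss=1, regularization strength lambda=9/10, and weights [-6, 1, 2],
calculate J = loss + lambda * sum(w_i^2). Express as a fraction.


L2 sq norm = sum(w^2) = 41. J = 1 + 9/10 * 41 = 379/10.

379/10


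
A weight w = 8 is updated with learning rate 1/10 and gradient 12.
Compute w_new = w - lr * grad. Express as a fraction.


w_new = 8 - 1/10 * 12 = 8 - 6/5 = 34/5.

34/5


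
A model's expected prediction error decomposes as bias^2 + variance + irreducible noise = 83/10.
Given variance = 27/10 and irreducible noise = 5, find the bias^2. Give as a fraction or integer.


Total error = bias^2 + variance + irreducible noise. So bias^2 = 83/10 - 27/10 - 5 = 3/5.

3/5


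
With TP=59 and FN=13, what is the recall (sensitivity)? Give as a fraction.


Recall = TP / (TP + FN) = 59 / 72 = 59/72.

59/72


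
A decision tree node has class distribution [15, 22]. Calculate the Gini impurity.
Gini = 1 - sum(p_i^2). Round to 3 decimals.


Total = 37. Proportions: 15/37, 22/37. sum(p_i^2) = 0.5179. Gini = 1 - 0.5179 = 0.4821, which rounds to 0.482.

0.482


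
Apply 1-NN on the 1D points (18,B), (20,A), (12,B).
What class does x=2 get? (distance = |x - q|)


Distances: |18-2|=16, |20-2|=18, |12-2|=10. 1 nearest: (12,B). Counts: {'B': 1}. Majority class: B.

B


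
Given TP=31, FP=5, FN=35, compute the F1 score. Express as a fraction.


Precision = 31/36 = 31/36. Recall = 31/66 = 31/66. F1 = 2*P*R/(P+R) = 31/51.

31/51


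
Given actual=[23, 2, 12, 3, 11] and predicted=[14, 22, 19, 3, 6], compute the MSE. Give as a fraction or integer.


MSE = (1/5) * ((23-14)^2=81 + (2-22)^2=400 + (12-19)^2=49 + (3-3)^2=0 + (11-6)^2=25). Sum = 555. MSE = 111.

111


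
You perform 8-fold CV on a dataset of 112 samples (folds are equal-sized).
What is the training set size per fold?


Each validation fold has 112/8 = 14 samples. Training set = 112 - 14 = 98.

98


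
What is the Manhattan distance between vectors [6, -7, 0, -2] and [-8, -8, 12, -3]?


d = sum of absolute differences: |6--8|=14 + |-7--8|=1 + |0-12|=12 + |-2--3|=1 = 28.

28


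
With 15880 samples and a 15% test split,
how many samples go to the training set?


Test set = 15880 * 15% = 2382. Training set = 15880 - 2382 = 13498.

13498


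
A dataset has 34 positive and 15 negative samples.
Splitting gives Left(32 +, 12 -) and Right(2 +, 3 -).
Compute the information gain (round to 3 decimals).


H(parent) = 0.8886. H(left) = 0.8454, H(right) = 0.9710. Weighted = (44/49)*0.8454 + (5/49)*0.9710 = 0.8582. IG = 0.8886 - 0.8582 = 0.0304, which rounds to 0.030.

0.030


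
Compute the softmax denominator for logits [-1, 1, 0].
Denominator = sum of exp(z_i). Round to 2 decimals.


Denom = e^-1=0.3679 + e^1=2.7183 + e^0=1.0000. Sum = 4.0862, which rounds to 4.09.

4.09


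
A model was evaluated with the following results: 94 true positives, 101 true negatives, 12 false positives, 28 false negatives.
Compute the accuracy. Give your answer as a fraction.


Accuracy = (TP + TN) / (TP + TN + FP + FN) = (94 + 101) / 235 = 39/47.

39/47


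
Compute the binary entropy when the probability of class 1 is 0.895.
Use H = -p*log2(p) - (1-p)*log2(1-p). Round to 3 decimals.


H = -0.895*log2(0.895) - 0.105*log2(0.105) = 0.485.

0.485


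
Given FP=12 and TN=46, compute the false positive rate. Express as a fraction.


FPR = FP / (FP + TN) = 12 / 58 = 6/29.

6/29


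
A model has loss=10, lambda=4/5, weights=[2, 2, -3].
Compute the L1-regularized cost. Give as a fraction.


L1 norm = sum(|w|) = 7. J = 10 + 4/5 * 7 = 78/5.

78/5


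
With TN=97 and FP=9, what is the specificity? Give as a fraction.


Specificity = TN / (TN + FP) = 97 / 106 = 97/106.

97/106


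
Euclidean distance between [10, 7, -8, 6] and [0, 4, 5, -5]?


d = sqrt(sum of squared differences). (10-0)^2=100, (7-4)^2=9, (-8-5)^2=169, (6--5)^2=121. Sum = 399.

sqrt(399)


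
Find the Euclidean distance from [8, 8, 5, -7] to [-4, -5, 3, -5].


d = sqrt(sum of squared differences). (8--4)^2=144, (8--5)^2=169, (5-3)^2=4, (-7--5)^2=4. Sum = 321.

sqrt(321)


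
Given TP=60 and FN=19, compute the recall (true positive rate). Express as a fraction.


Recall = TP / (TP + FN) = 60 / 79 = 60/79.

60/79


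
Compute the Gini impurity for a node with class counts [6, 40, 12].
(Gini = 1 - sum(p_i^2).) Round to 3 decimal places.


Total = 58. Proportions: 6/58, 40/58, 12/58. sum(p_i^2) = 0.5291. Gini = 1 - 0.5291 = 0.4709, which rounds to 0.471.

0.471


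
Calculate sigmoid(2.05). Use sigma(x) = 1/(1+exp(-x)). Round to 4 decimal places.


sigma(2.05) = 1/(1+e^(-2.05)) = 1/(1+0.128735) = 1/1.128735 = 0.8859.

0.8859


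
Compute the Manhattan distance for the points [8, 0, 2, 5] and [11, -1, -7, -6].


d = sum of absolute differences: |8-11|=3 + |0--1|=1 + |2--7|=9 + |5--6|=11 = 24.

24


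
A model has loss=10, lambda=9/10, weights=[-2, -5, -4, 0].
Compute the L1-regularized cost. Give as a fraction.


L1 norm = sum(|w|) = 11. J = 10 + 9/10 * 11 = 199/10.

199/10


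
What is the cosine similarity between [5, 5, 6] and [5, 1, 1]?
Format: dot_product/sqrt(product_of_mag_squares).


dot = 36. |a|^2 = 86, |b|^2 = 27. cos = 36/sqrt(2322).

36/sqrt(2322)


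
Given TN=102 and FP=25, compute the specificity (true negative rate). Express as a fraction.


Specificity = TN / (TN + FP) = 102 / 127 = 102/127.

102/127


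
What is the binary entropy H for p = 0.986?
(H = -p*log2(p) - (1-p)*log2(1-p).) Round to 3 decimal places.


H = -0.986*log2(0.986) - 0.014*log2(0.014) = 0.106.

0.106


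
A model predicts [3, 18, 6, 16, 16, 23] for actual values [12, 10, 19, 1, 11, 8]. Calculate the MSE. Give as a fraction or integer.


MSE = (1/6) * ((12-3)^2=81 + (10-18)^2=64 + (19-6)^2=169 + (1-16)^2=225 + (11-16)^2=25 + (8-23)^2=225). Sum = 789. MSE = 263/2.

263/2


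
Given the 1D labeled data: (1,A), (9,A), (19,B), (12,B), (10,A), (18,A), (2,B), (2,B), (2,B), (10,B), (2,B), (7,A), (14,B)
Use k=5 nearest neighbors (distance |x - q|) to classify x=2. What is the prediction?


Distances: |1-2|=1, |9-2|=7, |19-2|=17, |12-2|=10, |10-2|=8, |18-2|=16, |2-2|=0, |2-2|=0, |2-2|=0, |10-2|=8, |2-2|=0, |7-2|=5, |14-2|=12. 5 nearest: (2,B), (2,B), (2,B), (2,B), (1,A). Counts: {'B': 4, 'A': 1}. Majority class: B.

B


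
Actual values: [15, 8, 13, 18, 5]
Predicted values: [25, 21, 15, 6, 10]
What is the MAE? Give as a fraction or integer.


MAE = (1/5) * (|15-25|=10 + |8-21|=13 + |13-15|=2 + |18-6|=12 + |5-10|=5). Sum = 42. MAE = 42/5.

42/5


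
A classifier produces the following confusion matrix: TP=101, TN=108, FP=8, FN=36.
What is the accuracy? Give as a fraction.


Accuracy = (TP + TN) / (TP + TN + FP + FN) = (101 + 108) / 253 = 19/23.

19/23


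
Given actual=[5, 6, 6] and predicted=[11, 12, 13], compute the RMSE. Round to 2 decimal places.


MSE = 40.3333. RMSE = sqrt(40.3333) = 6.35.

6.35


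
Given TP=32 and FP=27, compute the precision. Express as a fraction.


Precision = TP / (TP + FP) = 32 / 59 = 32/59.

32/59


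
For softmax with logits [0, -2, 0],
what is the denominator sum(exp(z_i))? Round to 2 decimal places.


Denom = e^0=1.0000 + e^-2=0.1353 + e^0=1.0000. Sum = 2.1353, which rounds to 2.14.

2.14


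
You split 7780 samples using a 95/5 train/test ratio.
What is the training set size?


Test set = 7780 * 5% = 389. Training set = 7780 - 389 = 7391.

7391


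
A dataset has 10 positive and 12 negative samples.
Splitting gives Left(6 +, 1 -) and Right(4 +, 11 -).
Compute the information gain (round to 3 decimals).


H(parent) = 0.9940. H(left) = 0.5917, H(right) = 0.8366. Weighted = (7/22)*0.5917 + (15/22)*0.8366 = 0.7587. IG = 0.9940 - 0.7587 = 0.2353, which rounds to 0.235.

0.235


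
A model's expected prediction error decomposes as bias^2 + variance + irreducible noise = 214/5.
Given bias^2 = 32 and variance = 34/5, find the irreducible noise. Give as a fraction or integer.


Total error = bias^2 + variance + irreducible noise. So irreducible noise = 214/5 - 32 - 34/5 = 4.

4


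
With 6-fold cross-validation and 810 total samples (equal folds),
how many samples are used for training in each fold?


Each validation fold has 810/6 = 135 samples. Training set = 810 - 135 = 675.

675


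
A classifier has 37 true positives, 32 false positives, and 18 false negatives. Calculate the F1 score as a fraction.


Precision = 37/69 = 37/69. Recall = 37/55 = 37/55. F1 = 2*P*R/(P+R) = 37/62.

37/62


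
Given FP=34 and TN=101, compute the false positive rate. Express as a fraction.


FPR = FP / (FP + TN) = 34 / 135 = 34/135.

34/135


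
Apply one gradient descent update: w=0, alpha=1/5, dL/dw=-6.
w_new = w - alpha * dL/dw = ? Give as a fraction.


w_new = 0 - 1/5 * -6 = 0 - -6/5 = 6/5.

6/5


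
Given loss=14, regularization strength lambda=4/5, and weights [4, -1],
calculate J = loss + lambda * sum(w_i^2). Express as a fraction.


L2 sq norm = sum(w^2) = 17. J = 14 + 4/5 * 17 = 138/5.

138/5


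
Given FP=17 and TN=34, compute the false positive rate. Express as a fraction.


FPR = FP / (FP + TN) = 17 / 51 = 1/3.

1/3


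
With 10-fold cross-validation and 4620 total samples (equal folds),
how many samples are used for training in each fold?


Each validation fold has 4620/10 = 462 samples. Training set = 4620 - 462 = 4158.

4158


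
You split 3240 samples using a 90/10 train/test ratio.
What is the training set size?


Test set = 3240 * 10% = 324. Training set = 3240 - 324 = 2916.

2916


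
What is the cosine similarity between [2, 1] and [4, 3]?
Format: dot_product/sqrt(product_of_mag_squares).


dot = 11. |a|^2 = 5, |b|^2 = 25. cos = 11/sqrt(125).

11/sqrt(125)


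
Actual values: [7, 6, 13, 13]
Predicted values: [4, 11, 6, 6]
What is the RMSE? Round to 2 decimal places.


MSE = 33.0000. RMSE = sqrt(33.0000) = 5.74.

5.74


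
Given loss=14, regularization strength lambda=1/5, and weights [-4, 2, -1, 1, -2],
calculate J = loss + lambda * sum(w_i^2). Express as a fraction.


L2 sq norm = sum(w^2) = 26. J = 14 + 1/5 * 26 = 96/5.

96/5


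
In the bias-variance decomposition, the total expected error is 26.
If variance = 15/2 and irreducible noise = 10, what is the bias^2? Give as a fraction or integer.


Total error = bias^2 + variance + irreducible noise. So bias^2 = 26 - 15/2 - 10 = 17/2.

17/2


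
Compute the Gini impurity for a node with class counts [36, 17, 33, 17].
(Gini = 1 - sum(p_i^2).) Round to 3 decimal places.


Total = 103. Proportions: 36/103, 17/103, 33/103, 17/103. sum(p_i^2) = 0.2793. Gini = 1 - 0.2793 = 0.7207, which rounds to 0.721.

0.721


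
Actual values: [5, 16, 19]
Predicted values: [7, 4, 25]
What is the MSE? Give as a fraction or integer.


MSE = (1/3) * ((5-7)^2=4 + (16-4)^2=144 + (19-25)^2=36). Sum = 184. MSE = 184/3.

184/3


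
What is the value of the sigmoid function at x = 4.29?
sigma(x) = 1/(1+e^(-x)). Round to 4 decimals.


sigma(4.29) = 1/(1+e^(-4.29)) = 1/(1+0.013705) = 1/1.013705 = 0.9865.

0.9865


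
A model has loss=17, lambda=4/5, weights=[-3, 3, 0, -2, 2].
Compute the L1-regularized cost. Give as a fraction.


L1 norm = sum(|w|) = 10. J = 17 + 4/5 * 10 = 25.

25


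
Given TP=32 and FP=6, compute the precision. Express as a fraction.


Precision = TP / (TP + FP) = 32 / 38 = 16/19.

16/19


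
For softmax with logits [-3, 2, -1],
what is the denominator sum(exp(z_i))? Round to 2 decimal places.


Denom = e^-3=0.0498 + e^2=7.3891 + e^-1=0.3679. Sum = 7.8068, which rounds to 7.81.

7.81


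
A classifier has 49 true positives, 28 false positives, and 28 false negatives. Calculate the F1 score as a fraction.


Precision = 49/77 = 7/11. Recall = 49/77 = 7/11. F1 = 2*P*R/(P+R) = 7/11.

7/11


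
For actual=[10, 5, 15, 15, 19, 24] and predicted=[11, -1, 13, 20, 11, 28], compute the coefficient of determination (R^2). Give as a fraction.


Mean(y) = 44/3. SS_res = 146. SS_tot = 664/3. R^2 = 1 - 146/(664/3) = 113/332.

113/332


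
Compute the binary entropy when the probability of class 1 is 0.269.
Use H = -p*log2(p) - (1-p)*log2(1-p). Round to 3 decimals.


H = -0.269*log2(0.269) - 0.731*log2(0.731) = 0.840.

0.840


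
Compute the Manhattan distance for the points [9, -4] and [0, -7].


d = sum of absolute differences: |9-0|=9 + |-4--7|=3 = 12.

12


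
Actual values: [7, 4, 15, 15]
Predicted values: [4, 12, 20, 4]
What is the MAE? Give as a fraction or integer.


MAE = (1/4) * (|7-4|=3 + |4-12|=8 + |15-20|=5 + |15-4|=11). Sum = 27. MAE = 27/4.

27/4


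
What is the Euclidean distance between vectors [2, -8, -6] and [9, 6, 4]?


d = sqrt(sum of squared differences). (2-9)^2=49, (-8-6)^2=196, (-6-4)^2=100. Sum = 345.

sqrt(345)


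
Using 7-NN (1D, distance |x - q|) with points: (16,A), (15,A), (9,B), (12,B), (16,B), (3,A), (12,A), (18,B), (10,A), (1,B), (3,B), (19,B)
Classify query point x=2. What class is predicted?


Distances: |16-2|=14, |15-2|=13, |9-2|=7, |12-2|=10, |16-2|=14, |3-2|=1, |12-2|=10, |18-2|=16, |10-2|=8, |1-2|=1, |3-2|=1, |19-2|=17. 7 nearest: (3,A), (1,B), (3,B), (9,B), (10,A), (12,A), (12,B). Counts: {'A': 3, 'B': 4}. Majority class: B.

B


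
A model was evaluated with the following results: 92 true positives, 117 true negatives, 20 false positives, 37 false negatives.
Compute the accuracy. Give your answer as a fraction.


Accuracy = (TP + TN) / (TP + TN + FP + FN) = (92 + 117) / 266 = 11/14.

11/14


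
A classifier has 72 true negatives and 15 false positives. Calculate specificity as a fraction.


Specificity = TN / (TN + FP) = 72 / 87 = 24/29.

24/29


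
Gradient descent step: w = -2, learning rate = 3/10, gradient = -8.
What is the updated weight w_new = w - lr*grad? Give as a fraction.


w_new = -2 - 3/10 * -8 = -2 - -12/5 = 2/5.

2/5


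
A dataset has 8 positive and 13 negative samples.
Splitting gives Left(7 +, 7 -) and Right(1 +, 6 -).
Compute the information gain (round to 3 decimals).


H(parent) = 0.9587. H(left) = 1.0000, H(right) = 0.5917. Weighted = (14/21)*1.0000 + (7/21)*0.5917 = 0.8639. IG = 0.9587 - 0.8639 = 0.0948, which rounds to 0.095.

0.095


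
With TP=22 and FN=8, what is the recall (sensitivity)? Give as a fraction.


Recall = TP / (TP + FN) = 22 / 30 = 11/15.

11/15


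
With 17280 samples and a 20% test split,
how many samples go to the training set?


Test set = 17280 * 20% = 3456. Training set = 17280 - 3456 = 13824.

13824


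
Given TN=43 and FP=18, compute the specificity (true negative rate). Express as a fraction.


Specificity = TN / (TN + FP) = 43 / 61 = 43/61.

43/61


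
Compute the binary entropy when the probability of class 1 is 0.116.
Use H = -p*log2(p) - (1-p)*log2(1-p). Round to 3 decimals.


H = -0.116*log2(0.116) - 0.884*log2(0.884) = 0.518.

0.518


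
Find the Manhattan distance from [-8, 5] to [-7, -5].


d = sum of absolute differences: |-8--7|=1 + |5--5|=10 = 11.

11


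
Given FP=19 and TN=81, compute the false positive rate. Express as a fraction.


FPR = FP / (FP + TN) = 19 / 100 = 19/100.

19/100


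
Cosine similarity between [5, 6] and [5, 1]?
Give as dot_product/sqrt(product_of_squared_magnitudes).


dot = 31. |a|^2 = 61, |b|^2 = 26. cos = 31/sqrt(1586).

31/sqrt(1586)


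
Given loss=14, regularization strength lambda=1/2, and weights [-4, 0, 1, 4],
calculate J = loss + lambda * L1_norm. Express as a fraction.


L1 norm = sum(|w|) = 9. J = 14 + 1/2 * 9 = 37/2.

37/2


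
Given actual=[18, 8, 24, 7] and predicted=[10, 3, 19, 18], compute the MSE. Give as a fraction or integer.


MSE = (1/4) * ((18-10)^2=64 + (8-3)^2=25 + (24-19)^2=25 + (7-18)^2=121). Sum = 235. MSE = 235/4.

235/4


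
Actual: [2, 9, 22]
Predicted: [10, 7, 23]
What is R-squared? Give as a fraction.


Mean(y) = 11. SS_res = 69. SS_tot = 206. R^2 = 1 - 69/(206) = 137/206.

137/206


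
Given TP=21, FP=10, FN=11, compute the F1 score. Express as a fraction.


Precision = 21/31 = 21/31. Recall = 21/32 = 21/32. F1 = 2*P*R/(P+R) = 2/3.

2/3


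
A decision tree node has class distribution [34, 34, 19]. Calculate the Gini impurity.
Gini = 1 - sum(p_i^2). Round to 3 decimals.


Total = 87. Proportions: 34/87, 34/87, 19/87. sum(p_i^2) = 0.3532. Gini = 1 - 0.3532 = 0.6468, which rounds to 0.647.

0.647


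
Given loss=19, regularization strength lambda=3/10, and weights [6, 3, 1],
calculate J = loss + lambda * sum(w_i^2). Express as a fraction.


L2 sq norm = sum(w^2) = 46. J = 19 + 3/10 * 46 = 164/5.

164/5


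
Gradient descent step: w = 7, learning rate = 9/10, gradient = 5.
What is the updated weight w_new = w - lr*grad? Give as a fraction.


w_new = 7 - 9/10 * 5 = 7 - 9/2 = 5/2.

5/2


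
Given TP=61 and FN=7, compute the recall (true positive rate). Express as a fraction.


Recall = TP / (TP + FN) = 61 / 68 = 61/68.

61/68


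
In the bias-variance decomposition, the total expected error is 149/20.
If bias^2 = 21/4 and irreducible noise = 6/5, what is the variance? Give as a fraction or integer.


Total error = bias^2 + variance + irreducible noise. So variance = 149/20 - 21/4 - 6/5 = 1.

1


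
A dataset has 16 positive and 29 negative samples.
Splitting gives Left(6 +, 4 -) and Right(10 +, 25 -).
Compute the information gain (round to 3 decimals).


H(parent) = 0.9389. H(left) = 0.9710, H(right) = 0.8631. Weighted = (10/45)*0.9710 + (35/45)*0.8631 = 0.8871. IG = 0.9389 - 0.8871 = 0.0518, which rounds to 0.052.

0.052


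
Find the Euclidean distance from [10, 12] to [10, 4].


d = sqrt(sum of squared differences). (10-10)^2=0, (12-4)^2=64. Sum = 64.

8


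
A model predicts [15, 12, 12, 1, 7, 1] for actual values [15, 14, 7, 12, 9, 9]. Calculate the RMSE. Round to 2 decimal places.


MSE = 36.3333. RMSE = sqrt(36.3333) = 6.03.

6.03


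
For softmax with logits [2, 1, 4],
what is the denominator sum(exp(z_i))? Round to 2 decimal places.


Denom = e^2=7.3891 + e^1=2.7183 + e^4=54.5982. Sum = 64.7056, which rounds to 64.71.

64.71


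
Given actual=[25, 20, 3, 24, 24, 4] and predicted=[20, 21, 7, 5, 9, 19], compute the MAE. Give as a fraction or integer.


MAE = (1/6) * (|25-20|=5 + |20-21|=1 + |3-7|=4 + |24-5|=19 + |24-9|=15 + |4-19|=15). Sum = 59. MAE = 59/6.

59/6


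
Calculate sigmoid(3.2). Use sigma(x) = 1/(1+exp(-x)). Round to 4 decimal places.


sigma(3.2) = 1/(1+e^(-3.2)) = 1/(1+0.040762) = 1/1.040762 = 0.9608.

0.9608


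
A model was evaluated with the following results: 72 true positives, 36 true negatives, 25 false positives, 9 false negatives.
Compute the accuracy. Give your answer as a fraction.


Accuracy = (TP + TN) / (TP + TN + FP + FN) = (72 + 36) / 142 = 54/71.

54/71


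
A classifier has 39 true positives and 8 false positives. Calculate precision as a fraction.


Precision = TP / (TP + FP) = 39 / 47 = 39/47.

39/47


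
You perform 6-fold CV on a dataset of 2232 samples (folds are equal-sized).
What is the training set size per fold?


Each validation fold has 2232/6 = 372 samples. Training set = 2232 - 372 = 1860.

1860


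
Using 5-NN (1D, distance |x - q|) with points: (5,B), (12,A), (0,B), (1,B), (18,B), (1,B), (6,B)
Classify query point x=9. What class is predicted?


Distances: |5-9|=4, |12-9|=3, |0-9|=9, |1-9|=8, |18-9|=9, |1-9|=8, |6-9|=3. 5 nearest: (12,A), (6,B), (5,B), (1,B), (1,B). Counts: {'A': 1, 'B': 4}. Majority class: B.

B


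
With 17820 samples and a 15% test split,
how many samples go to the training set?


Test set = 17820 * 15% = 2673. Training set = 17820 - 2673 = 15147.

15147


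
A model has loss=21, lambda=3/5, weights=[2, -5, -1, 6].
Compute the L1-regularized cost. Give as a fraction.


L1 norm = sum(|w|) = 14. J = 21 + 3/5 * 14 = 147/5.

147/5


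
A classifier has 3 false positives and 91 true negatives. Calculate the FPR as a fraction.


FPR = FP / (FP + TN) = 3 / 94 = 3/94.

3/94


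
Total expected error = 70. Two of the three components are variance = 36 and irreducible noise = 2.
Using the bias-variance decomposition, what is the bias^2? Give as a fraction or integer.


Total error = bias^2 + variance + irreducible noise. So bias^2 = 70 - 36 - 2 = 32.

32


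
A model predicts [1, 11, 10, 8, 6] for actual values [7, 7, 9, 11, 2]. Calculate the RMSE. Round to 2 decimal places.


MSE = 15.6000. RMSE = sqrt(15.6000) = 3.95.

3.95


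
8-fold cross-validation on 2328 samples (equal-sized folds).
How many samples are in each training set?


Each validation fold has 2328/8 = 291 samples. Training set = 2328 - 291 = 2037.

2037


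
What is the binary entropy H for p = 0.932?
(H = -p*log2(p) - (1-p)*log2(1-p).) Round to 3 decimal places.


H = -0.932*log2(0.932) - 0.068*log2(0.068) = 0.358.

0.358
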